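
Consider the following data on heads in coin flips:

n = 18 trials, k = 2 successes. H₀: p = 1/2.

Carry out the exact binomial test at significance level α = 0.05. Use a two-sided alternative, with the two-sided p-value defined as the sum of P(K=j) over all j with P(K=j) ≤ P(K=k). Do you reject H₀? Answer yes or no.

reject H₀: yes

Exact binomial: n=18, k=2, p₀=1/2=0.5000
P(X=j) = C(n,j)·p₀^j·(1−p₀)^(n−j); p = Σ P(X=j) over j with P(X=j) ≤ P(X=2)
p-value (two-sided) = 0.00131
At α=0.05: p < α → reject H₀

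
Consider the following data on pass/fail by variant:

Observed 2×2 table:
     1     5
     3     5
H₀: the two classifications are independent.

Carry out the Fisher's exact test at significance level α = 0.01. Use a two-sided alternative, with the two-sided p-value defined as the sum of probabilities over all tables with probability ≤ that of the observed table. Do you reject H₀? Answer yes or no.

Margins: r₁=6, r₂=8, c₁=4, c₂=10, n=14
p_obs = C(6,1)·C(8,3)/C(14,4); sum pmf over tables with pmf ≤ p_obs
p-value (two-sided) = 0.58042
At α=0.01: p ≥ α → fail to reject H₀

reject H₀: no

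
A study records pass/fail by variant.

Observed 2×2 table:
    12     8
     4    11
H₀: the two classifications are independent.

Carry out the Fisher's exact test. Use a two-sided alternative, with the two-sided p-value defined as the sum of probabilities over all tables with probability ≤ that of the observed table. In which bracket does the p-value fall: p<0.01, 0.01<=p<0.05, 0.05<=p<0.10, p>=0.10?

p-value bracket: 0.05<=p<0.10

Margins: r₁=20, r₂=15, c₁=16, c₂=19, n=35
p_obs = C(20,12)·C(15,4)/C(35,16); sum pmf over tables with pmf ≤ p_obs
p-value (two-sided) = 0.08656
→ bracket: 0.05<=p<0.10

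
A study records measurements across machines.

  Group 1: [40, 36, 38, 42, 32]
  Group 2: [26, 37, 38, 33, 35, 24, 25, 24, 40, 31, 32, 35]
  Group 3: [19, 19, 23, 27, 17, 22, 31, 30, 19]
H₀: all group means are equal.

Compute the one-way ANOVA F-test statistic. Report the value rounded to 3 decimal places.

Group means [37.60, 31.67, 23.00], grand mean 29.808
SSB = Σnᵢ(x̄ᵢ−x̄)² = 762.172; SSW = ΣΣ(x−x̄ᵢ)² = 629.867
MSB = 762.172/2 = 381.0859; MSW = 629.867/23 = 27.3855
F = MSB/MSW = 13.9156
df = (2, 23)

test statistic = 13.916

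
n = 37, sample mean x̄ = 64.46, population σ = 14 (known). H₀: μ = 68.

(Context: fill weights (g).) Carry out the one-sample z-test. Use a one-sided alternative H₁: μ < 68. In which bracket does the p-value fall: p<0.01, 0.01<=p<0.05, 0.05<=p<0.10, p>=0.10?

SE = σ/√n = 14/√37 = 2.3016
z = (x̄−μ₀)/SE = (64.46−68)/2.3016 = -1.5381
p-value (one-sided, H₁ less) = 0.06202
→ bracket: 0.05<=p<0.10

p-value bracket: 0.05<=p<0.10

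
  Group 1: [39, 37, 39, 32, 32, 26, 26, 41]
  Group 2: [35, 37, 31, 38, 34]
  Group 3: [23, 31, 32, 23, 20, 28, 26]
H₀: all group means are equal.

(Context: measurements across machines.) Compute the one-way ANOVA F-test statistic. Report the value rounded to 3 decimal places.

test statistic = 6.754

Group means [34.00, 35.00, 26.14], grand mean 31.500
SSB = Σnᵢ(x̄ᵢ−x̄)² = 312.143; SSW = ΣΣ(x−x̄ᵢ)² = 392.857
MSB = 312.143/2 = 156.0714; MSW = 392.857/17 = 23.1092
F = MSB/MSW = 6.7536
df = (2, 17)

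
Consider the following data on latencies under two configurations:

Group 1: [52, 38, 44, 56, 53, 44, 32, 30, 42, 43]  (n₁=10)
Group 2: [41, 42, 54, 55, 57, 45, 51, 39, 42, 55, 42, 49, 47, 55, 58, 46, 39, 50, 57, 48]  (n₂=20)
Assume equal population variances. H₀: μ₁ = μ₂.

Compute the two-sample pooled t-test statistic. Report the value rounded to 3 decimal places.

x̄₁=43.400, s₁=8.605, n₁=10
x̄₂=48.600, s₂=6.427, n₂=20
s_p² = [9·8.605² + 19·6.427²]/28 = 51.8286
SE = √(s_p²·(1/10+1/20)) = 2.7882
t = (43.400−48.600)/2.7882 = -1.8650
df = 28

test statistic = -1.865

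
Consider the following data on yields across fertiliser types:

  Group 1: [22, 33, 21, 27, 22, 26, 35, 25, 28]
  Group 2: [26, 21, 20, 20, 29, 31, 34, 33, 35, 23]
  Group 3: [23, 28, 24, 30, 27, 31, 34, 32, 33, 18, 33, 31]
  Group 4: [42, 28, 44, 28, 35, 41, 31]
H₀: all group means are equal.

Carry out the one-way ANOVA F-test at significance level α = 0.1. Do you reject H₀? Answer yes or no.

Group means [26.56, 27.20, 28.67, 35.57], grand mean 29.053
SSB = Σnᵢ(x̄ᵢ−x̄)² = 389.692; SSW = ΣΣ(x−x̄ᵢ)² = 1048.203
MSB = 389.692/3 = 129.8972; MSW = 1048.203/34 = 30.8295
F = MSB/MSW = 4.2134
df = (3, 34)
p-value (upper-tail) = 0.01228
At α=0.1: p < α → reject H₀

reject H₀: yes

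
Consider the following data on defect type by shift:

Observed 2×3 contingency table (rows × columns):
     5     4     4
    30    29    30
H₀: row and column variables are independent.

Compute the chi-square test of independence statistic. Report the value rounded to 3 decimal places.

Row totals [13, 89], col totals [35, 33, 34], n=102
χ² = (5−4.46)²/4.46 + (4−4.21)²/4.21 + (4−4.33)²/4.33 + (30−30.54)²/30.54 + (29−28.79)²/28.79 + (30−29.67)²/29.67 = 0.1156
df = 2

test statistic = 0.116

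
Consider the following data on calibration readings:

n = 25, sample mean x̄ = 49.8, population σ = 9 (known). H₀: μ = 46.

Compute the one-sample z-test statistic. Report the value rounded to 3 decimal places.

SE = σ/√n = 9/√25 = 1.8000
z = (x̄−μ₀)/SE = (49.8−46)/1.8000 = 2.1111

test statistic = 2.111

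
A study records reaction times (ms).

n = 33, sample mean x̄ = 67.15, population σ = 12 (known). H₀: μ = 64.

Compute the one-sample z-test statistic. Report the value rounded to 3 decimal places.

test statistic = 1.508

SE = σ/√n = 12/√33 = 2.0889
z = (x̄−μ₀)/SE = (67.15−64)/2.0889 = 1.5079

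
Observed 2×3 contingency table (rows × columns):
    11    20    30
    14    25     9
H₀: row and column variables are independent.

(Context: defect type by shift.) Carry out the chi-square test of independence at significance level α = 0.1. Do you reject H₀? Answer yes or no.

reject H₀: yes

Row totals [61, 48], col totals [25, 45, 39], n=109
χ² = (11−13.99)²/13.99 + (20−25.18)²/25.18 + (30−21.83)²/21.83 + (14−11.01)²/11.01 + (25−19.82)²/19.82 + (9−17.17)²/17.17 = 10.8268
df = 2
p-value (upper-tail) = 0.00446
At α=0.1: p < α → reject H₀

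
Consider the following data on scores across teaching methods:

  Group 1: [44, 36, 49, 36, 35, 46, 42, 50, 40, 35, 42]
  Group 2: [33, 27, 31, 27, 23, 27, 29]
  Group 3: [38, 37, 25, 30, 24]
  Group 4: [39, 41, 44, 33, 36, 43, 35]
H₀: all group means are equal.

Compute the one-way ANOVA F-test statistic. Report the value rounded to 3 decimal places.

Group means [41.36, 28.14, 30.80, 38.71], grand mean 35.900
SSB = Σnᵢ(x̄ᵢ−x̄)² = 935.069; SSW = ΣΣ(x−x̄ᵢ)² = 641.631
MSB = 935.069/3 = 311.6896; MSW = 641.631/26 = 24.6781
F = MSB/MSW = 12.6302
df = (3, 26)

test statistic = 12.630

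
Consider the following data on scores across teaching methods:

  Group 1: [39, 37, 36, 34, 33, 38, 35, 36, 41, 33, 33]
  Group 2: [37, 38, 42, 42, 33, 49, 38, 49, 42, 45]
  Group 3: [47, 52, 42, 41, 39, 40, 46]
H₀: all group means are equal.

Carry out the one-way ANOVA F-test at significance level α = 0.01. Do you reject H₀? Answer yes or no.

Group means [35.91, 41.50, 43.86], grand mean 39.893
SSB = Σnᵢ(x̄ᵢ−x̄)² = 310.412; SSW = ΣΣ(x−x̄ᵢ)² = 444.266
MSB = 310.412/2 = 155.2062; MSW = 444.266/25 = 17.7706
F = MSB/MSW = 8.7338
df = (2, 25)
p-value (upper-tail) = 0.00133
At α=0.01: p < α → reject H₀

reject H₀: yes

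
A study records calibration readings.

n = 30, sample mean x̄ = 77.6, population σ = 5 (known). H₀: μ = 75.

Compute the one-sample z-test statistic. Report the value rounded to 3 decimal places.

test statistic = 2.848

SE = σ/√n = 5/√30 = 0.9129
z = (x̄−μ₀)/SE = (77.6−75)/0.9129 = 2.8482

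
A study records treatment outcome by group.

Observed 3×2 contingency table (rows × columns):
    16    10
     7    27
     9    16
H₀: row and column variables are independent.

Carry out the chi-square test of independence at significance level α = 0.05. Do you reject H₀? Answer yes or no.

reject H₀: yes

Row totals [26, 34, 25], col totals [32, 53], n=85
χ² = (16−9.79)²/9.79 + (10−16.21)²/16.21 + (7−12.80)²/12.80 + (27−21.20)²/21.20 + (9−9.41)²/9.41 + (16−15.59)²/15.59 = 10.5660
df = 2
p-value (upper-tail) = 0.00508
At α=0.05: p < α → reject H₀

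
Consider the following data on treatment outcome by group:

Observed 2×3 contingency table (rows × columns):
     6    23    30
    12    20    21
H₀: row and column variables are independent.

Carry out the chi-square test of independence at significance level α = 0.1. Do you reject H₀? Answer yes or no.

Row totals [59, 53], col totals [18, 43, 51], n=112
χ² = (6−9.48)²/9.48 + (23−22.65)²/22.65 + (30−26.87)²/26.87 + (12−8.52)²/8.52 + (20−20.35)²/20.35 + (21−24.13)²/24.13 = 3.4861
df = 2
p-value (upper-tail) = 0.17498
At α=0.1: p ≥ α → fail to reject H₀

reject H₀: no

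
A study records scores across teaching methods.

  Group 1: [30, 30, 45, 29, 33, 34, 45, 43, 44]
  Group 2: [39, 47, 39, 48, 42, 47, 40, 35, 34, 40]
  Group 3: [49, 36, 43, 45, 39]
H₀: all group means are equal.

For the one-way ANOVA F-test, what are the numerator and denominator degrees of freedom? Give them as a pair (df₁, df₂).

degrees of freedom = [2, 21]

k = 3 groups, N = 24 total
df = (k−1, N−k) = (3−1, 24−3) = (2, 21)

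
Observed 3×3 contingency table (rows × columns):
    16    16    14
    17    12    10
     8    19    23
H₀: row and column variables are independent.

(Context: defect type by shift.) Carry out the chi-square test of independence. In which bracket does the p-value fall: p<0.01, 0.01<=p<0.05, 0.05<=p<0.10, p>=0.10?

p-value bracket: 0.05<=p<0.10

Row totals [46, 39, 50], col totals [41, 47, 47], n=135
χ² = (16−13.97)²/13.97 + (16−16.01)²/16.01 + (14−16.01)²/16.01 + (17−11.84)²/11.84 + (12−13.58)²/13.58 + (10−13.58)²/13.58 + (8−15.19)²/15.19 + (19−17.41)²/17.41 + (23−17.41)²/17.41 = 9.2608
df = 4
p-value (upper-tail) = 0.05490
→ bracket: 0.05<=p<0.10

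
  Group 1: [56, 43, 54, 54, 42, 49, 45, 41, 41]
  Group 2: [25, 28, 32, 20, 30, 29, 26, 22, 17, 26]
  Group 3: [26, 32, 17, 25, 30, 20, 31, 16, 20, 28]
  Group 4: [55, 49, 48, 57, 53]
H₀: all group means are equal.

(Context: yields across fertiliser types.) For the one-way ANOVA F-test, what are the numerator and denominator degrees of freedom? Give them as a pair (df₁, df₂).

k = 4 groups, N = 34 total
df = (k−1, N−k) = (4−1, 34−4) = (3, 30)

degrees of freedom = [3, 30]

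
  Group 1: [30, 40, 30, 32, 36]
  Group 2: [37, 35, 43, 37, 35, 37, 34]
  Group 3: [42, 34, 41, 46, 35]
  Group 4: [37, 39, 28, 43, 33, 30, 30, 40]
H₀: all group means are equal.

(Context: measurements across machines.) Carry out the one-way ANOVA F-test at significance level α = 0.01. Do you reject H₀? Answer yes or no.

Group means [33.60, 36.86, 39.60, 35.00], grand mean 36.160
SSB = Σnᵢ(x̄ᵢ−x̄)² = 106.103; SSW = ΣΣ(x−x̄ᵢ)² = 441.257
MSB = 106.103/3 = 35.3676; MSW = 441.257/21 = 21.0122
F = MSB/MSW = 1.6832
df = (3, 21)
p-value (upper-tail) = 0.20109
At α=0.01: p ≥ α → fail to reject H₀

reject H₀: no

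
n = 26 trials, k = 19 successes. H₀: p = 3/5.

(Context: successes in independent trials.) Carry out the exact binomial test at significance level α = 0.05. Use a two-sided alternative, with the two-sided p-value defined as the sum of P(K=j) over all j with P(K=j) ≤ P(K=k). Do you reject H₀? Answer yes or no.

reject H₀: no

Exact binomial: n=26, k=19, p₀=3/5=0.6000
P(X=j) = C(n,j)·p₀^j·(1−p₀)^(n−j); p = Σ P(X=j) over j with P(X=j) ≤ P(X=19)
p-value (two-sided) = 0.22974
At α=0.05: p ≥ α → fail to reject H₀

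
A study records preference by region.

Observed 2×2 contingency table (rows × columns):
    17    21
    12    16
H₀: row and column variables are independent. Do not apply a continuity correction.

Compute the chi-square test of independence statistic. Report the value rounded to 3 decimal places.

test statistic = 0.023

Row totals [38, 28], col totals [29, 37], n=66
χ² = (17−16.70)²/16.70 + (21−21.30)²/21.30 + (12−12.30)²/12.30 + (16−15.70)²/15.70 = 0.0231
df = 1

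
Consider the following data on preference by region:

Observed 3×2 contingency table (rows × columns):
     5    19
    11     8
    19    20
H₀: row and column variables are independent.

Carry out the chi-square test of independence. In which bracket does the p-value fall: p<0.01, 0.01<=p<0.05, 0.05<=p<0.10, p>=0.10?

p-value bracket: 0.01<=p<0.05

Row totals [24, 19, 39], col totals [35, 47], n=82
χ² = (5−10.24)²/10.24 + (19−13.76)²/13.76 + (11−8.11)²/8.11 + (8−10.89)²/10.89 + (19−16.65)²/16.65 + (20−22.35)²/22.35 = 7.0611
df = 2
p-value (upper-tail) = 0.02929
→ bracket: 0.01<=p<0.05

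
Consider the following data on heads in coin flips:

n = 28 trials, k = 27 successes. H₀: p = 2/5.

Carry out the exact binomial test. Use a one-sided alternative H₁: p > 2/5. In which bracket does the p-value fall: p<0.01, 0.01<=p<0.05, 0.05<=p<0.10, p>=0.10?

p-value bracket: p<0.01

Exact binomial: n=28, k=27, p₀=2/5=0.4000
P(X≥27) from Σ C(n,i)·p₀^i·(1−p₀)^(n−i)
p-value (one-sided, H₁ greater) = 0.00000
→ bracket: p<0.01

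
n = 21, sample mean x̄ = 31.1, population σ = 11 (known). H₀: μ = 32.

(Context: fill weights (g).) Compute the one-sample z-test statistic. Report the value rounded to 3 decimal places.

test statistic = -0.375

SE = σ/√n = 11/√21 = 2.4004
z = (x̄−μ₀)/SE = (31.1−32)/2.4004 = -0.3749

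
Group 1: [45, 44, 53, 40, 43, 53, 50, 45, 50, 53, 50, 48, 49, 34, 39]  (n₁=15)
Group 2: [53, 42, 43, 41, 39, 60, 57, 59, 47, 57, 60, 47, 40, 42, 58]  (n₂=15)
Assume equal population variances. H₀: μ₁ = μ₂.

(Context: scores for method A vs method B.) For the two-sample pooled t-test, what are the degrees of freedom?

degrees of freedom = 28

df = n₁ + n₂ − 2 = 15 + 15 − 2 = 28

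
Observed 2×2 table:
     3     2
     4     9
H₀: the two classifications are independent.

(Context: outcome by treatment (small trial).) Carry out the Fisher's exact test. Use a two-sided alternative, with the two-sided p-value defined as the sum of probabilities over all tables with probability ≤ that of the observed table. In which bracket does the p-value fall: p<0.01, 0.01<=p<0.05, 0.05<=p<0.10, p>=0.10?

Margins: r₁=5, r₂=13, c₁=7, c₂=11, n=18
p_obs = C(5,3)·C(13,4)/C(18,7); sum pmf over tables with pmf ≤ p_obs
p-value (two-sided) = 0.32598
→ bracket: p>=0.10

p-value bracket: p>=0.10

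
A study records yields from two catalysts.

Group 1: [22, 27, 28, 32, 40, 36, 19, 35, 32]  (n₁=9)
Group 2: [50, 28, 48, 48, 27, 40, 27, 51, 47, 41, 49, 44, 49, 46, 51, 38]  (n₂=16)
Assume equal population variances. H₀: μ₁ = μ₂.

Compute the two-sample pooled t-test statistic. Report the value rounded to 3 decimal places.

x̄₁=30.111, s₁=6.772, n₁=9
x̄₂=42.750, s₂=8.560, n₂=16
s_p² = [8·6.772² + 15·8.560²]/23 = 63.7343
SE = √(s_p²·(1/9+1/16)) = 3.3264
t = (30.111−42.750)/3.3264 = -3.7996
df = 23

test statistic = -3.800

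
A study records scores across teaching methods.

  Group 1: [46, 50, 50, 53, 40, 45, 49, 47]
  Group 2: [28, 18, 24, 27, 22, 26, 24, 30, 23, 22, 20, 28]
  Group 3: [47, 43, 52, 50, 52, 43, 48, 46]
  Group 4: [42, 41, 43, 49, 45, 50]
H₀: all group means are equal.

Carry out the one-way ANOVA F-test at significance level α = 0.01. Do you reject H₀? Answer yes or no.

Group means [47.50, 24.33, 47.62, 45.00], grand mean 38.912
SSB = Σnᵢ(x̄ᵢ−x̄)² = 3970.194; SSW = ΣΣ(x−x̄ᵢ)² = 410.542
MSB = 3970.194/3 = 1323.3979; MSW = 410.542/30 = 13.6847
F = MSB/MSW = 96.7062
df = (3, 30)
p-value (upper-tail) = 0.00000
At α=0.01: p < α → reject H₀

reject H₀: yes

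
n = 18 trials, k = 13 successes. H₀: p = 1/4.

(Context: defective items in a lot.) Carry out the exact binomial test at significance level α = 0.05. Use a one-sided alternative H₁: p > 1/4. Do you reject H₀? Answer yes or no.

Exact binomial: n=18, k=13, p₀=1/4=0.2500
P(X≥13) from Σ C(n,i)·p₀^i·(1−p₀)^(n−i)
p-value (one-sided, H₁ greater) = 0.00003
At α=0.05: p < α → reject H₀

reject H₀: yes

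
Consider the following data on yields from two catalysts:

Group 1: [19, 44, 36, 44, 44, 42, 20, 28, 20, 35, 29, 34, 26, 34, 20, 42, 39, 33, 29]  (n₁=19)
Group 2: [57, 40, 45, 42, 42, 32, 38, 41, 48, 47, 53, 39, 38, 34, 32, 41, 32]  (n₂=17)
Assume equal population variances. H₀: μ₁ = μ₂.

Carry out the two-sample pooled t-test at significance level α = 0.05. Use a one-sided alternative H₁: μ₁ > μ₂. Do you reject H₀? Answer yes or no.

reject H₀: no

x̄₁=32.526, s₁=8.758, n₁=19
x̄₂=41.235, s₂=7.146, n₂=17
s_p² = [18·8.758² + 16·7.146²]/34 = 64.6410
SE = √(s_p²·(1/19+1/17)) = 2.6841
t = (32.526−41.235)/2.6841 = -3.2446
df = 34
p-value (one-sided, H₁ greater) = 0.99868
At α=0.05: p ≥ α → fail to reject H₀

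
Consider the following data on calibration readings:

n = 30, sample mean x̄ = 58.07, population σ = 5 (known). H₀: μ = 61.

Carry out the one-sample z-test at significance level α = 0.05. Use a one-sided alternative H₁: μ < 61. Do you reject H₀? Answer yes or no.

reject H₀: yes

SE = σ/√n = 5/√30 = 0.9129
z = (x̄−μ₀)/SE = (58.07−61)/0.9129 = -3.2097
p-value (one-sided, H₁ less) = 0.00066
At α=0.05: p < α → reject H₀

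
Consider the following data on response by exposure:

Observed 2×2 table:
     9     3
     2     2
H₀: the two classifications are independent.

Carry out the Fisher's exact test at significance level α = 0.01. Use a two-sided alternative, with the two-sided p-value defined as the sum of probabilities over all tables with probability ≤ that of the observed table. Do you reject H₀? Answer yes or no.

reject H₀: no

Margins: r₁=12, r₂=4, c₁=11, c₂=5, n=16
p_obs = C(12,9)·C(4,2)/C(16,11); sum pmf over tables with pmf ≤ p_obs
p-value (two-sided) = 0.54670
At α=0.01: p ≥ α → fail to reject H₀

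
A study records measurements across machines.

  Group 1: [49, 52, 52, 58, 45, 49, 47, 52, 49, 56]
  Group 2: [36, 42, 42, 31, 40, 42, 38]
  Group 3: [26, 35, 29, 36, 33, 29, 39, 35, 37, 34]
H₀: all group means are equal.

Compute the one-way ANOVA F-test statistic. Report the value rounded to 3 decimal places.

test statistic = 49.178

Group means [50.90, 38.71, 33.30], grand mean 41.222
SSB = Σnᵢ(x̄ᵢ−x̄)² = 1608.238; SSW = ΣΣ(x−x̄ᵢ)² = 392.429
MSB = 1608.238/2 = 804.1190; MSW = 392.429/24 = 16.3512
F = MSB/MSW = 49.1780
df = (2, 24)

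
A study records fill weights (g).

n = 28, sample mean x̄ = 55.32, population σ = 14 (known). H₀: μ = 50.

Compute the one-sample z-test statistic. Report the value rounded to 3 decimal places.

test statistic = 2.011

SE = σ/√n = 14/√28 = 2.6458
z = (x̄−μ₀)/SE = (55.32−50)/2.6458 = 2.0108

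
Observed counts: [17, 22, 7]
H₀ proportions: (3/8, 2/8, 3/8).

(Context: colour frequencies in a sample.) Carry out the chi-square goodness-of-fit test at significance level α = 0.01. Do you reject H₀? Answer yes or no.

reject H₀: yes

n = 46; E_i = n·p_i = [17.25, 11.50, 17.25]
χ² = (17−17.25)²/17.25 + (22−11.50)²/11.50 + (7−17.25)²/17.25 = 15.6812
df = 2
p-value (upper-tail) = 0.00039
At α=0.01: p < α → reject H₀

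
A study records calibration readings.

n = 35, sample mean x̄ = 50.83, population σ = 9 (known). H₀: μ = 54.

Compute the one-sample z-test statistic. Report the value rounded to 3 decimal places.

SE = σ/√n = 9/√35 = 1.5213
z = (x̄−μ₀)/SE = (50.83−54)/1.5213 = -2.0838

test statistic = -2.084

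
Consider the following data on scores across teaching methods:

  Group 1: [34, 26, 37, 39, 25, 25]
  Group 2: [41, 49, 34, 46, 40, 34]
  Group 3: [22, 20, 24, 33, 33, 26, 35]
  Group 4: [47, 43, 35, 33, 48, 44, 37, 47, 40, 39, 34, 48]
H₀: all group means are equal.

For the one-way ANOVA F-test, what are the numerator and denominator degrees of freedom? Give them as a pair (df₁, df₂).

k = 4 groups, N = 31 total
df = (k−1, N−k) = (4−1, 31−4) = (3, 27)

degrees of freedom = [3, 27]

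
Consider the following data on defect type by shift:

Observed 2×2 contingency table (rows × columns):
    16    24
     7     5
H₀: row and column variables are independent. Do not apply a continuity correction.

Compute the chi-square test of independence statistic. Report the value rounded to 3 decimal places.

Row totals [40, 12], col totals [23, 29], n=52
χ² = (16−17.69)²/17.69 + (24−22.31)²/22.31 + (7−5.31)²/5.31 + (5−6.69)²/6.69 = 1.2578
df = 1

test statistic = 1.258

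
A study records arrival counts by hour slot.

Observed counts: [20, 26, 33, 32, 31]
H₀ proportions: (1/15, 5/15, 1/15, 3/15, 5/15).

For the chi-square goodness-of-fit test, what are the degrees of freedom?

df = k − 1 = 5 − 1 = 4

degrees of freedom = 4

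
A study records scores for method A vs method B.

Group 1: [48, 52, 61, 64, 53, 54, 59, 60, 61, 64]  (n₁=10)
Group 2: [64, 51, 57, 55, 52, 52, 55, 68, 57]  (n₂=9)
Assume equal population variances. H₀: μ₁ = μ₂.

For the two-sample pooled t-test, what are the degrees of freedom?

df = n₁ + n₂ − 2 = 10 + 9 − 2 = 17

degrees of freedom = 17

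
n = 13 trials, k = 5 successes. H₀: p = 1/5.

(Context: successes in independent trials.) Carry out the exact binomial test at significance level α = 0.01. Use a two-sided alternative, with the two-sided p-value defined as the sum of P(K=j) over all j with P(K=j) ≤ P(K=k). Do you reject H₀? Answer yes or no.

reject H₀: no

Exact binomial: n=13, k=5, p₀=1/5=0.2000
P(X=j) = C(n,j)·p₀^j·(1−p₀)^(n−j); p = Σ P(X=j) over j with P(X=j) ≤ P(X=5)
p-value (two-sided) = 0.15411
At α=0.01: p ≥ α → fail to reject H₀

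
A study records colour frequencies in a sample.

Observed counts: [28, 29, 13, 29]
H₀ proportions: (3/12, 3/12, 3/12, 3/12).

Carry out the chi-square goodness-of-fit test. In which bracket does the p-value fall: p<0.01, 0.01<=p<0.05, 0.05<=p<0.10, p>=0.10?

p-value bracket: 0.05<=p<0.10

n = 99; E_i = n·p_i = [24.75, 24.75, 24.75, 24.75]
χ² = (28−24.75)²/24.75 + (29−24.75)²/24.75 + (13−24.75)²/24.75 + (29−24.75)²/24.75 = 7.4646
df = 3
p-value (upper-tail) = 0.05847
→ bracket: 0.05<=p<0.10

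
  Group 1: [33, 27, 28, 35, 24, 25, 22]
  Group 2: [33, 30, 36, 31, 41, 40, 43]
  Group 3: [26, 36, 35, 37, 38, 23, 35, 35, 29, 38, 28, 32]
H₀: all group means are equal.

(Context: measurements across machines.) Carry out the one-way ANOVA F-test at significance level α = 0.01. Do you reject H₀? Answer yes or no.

Group means [27.71, 36.29, 32.67], grand mean 32.308
SSB = Σnᵢ(x̄ᵢ−x̄)² = 260.015; SSW = ΣΣ(x−x̄ᵢ)² = 571.524
MSB = 260.015/2 = 130.0073; MSW = 571.524/23 = 24.8489
F = MSB/MSW = 5.2319
df = (2, 23)
p-value (upper-tail) = 0.01340
At α=0.01: p ≥ α → fail to reject H₀

reject H₀: no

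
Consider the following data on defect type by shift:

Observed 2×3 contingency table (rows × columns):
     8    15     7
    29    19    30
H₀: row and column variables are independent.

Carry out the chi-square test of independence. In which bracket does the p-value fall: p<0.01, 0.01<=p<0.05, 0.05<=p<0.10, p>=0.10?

Row totals [30, 78], col totals [37, 34, 37], n=108
χ² = (8−10.28)²/10.28 + (15−9.44)²/9.44 + (7−10.28)²/10.28 + (29−26.72)²/26.72 + (19−24.56)²/24.56 + (30−26.72)²/26.72 = 6.6712
df = 2
p-value (upper-tail) = 0.03559
→ bracket: 0.01<=p<0.05

p-value bracket: 0.01<=p<0.05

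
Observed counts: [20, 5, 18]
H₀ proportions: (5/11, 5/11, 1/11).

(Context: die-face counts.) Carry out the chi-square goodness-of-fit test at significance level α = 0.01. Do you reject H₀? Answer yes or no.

n = 43; E_i = n·p_i = [19.55, 19.55, 3.91]
χ² = (20−19.55)²/19.55 + (5−19.55)²/19.55 + (18−3.91)²/3.91 = 61.6279
df = 2
p-value (upper-tail) = 0.00000
At α=0.01: p < α → reject H₀

reject H₀: yes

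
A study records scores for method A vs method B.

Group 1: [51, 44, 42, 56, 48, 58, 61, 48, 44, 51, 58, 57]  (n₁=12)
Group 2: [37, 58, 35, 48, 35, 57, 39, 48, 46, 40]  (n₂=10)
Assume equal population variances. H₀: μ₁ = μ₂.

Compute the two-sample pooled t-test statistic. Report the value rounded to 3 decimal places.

test statistic = 2.262

x̄₁=51.500, s₁=6.417, n₁=12
x̄₂=44.300, s₂=8.512, n₂=10
s_p² = [11·6.417² + 9·8.512²]/20 = 55.2550
SE = √(s_p²·(1/12+1/10)) = 3.1828
t = (51.500−44.300)/3.1828 = 2.2622
df = 20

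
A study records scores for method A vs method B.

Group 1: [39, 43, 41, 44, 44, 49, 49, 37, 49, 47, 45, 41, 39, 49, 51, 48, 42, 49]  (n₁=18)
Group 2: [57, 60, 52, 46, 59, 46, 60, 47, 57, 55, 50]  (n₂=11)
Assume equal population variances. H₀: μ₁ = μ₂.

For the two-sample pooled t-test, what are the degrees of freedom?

degrees of freedom = 27

df = n₁ + n₂ − 2 = 18 + 11 − 2 = 27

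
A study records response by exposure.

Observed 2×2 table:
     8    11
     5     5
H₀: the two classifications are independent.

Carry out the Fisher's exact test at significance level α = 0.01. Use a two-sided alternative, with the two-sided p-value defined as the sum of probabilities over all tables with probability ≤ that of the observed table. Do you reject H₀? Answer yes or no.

Margins: r₁=19, r₂=10, c₁=13, c₂=16, n=29
p_obs = C(19,8)·C(10,5)/C(29,13); sum pmf over tables with pmf ≤ p_obs
p-value (two-sided) = 0.71414
At α=0.01: p ≥ α → fail to reject H₀

reject H₀: no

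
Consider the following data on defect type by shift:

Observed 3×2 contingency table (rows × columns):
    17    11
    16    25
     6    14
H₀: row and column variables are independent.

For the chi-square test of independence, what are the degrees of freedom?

degrees of freedom = 2

df = (r−1)(c−1) = (3−1)·(2−1) = 2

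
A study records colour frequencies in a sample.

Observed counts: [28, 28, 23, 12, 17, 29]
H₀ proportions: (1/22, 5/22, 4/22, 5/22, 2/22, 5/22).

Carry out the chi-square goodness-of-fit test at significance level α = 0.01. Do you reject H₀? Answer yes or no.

n = 137; E_i = n·p_i = [6.23, 31.14, 24.91, 31.14, 12.45, 31.14]
χ² = (28−6.23)²/6.23 + (28−31.14)²/31.14 + (23−24.91)²/24.91 + (12−31.14)²/31.14 + (17−12.45)²/12.45 + (29−31.14)²/31.14 = 90.1540
df = 5
p-value (upper-tail) = 0.00000
At α=0.01: p < α → reject H₀

reject H₀: yes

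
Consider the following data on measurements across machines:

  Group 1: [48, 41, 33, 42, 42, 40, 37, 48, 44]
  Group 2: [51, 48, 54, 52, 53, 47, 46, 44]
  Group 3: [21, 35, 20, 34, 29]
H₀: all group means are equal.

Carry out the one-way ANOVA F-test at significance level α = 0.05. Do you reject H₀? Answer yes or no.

reject H₀: yes

Group means [41.67, 49.38, 27.80], grand mean 41.318
SSB = Σnᵢ(x̄ᵢ−x̄)² = 1434.098; SSW = ΣΣ(x−x̄ᵢ)² = 476.675
MSB = 1434.098/2 = 717.0489; MSW = 476.675/19 = 25.0882
F = MSB/MSW = 28.5812
df = (2, 19)
p-value (upper-tail) = 0.00000
At α=0.05: p < α → reject H₀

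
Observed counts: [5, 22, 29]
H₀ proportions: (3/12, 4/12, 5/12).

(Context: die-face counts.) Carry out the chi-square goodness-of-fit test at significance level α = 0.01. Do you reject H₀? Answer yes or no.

n = 56; E_i = n·p_i = [14.00, 18.67, 23.33]
χ² = (5−14.00)²/14.00 + (22−18.67)²/18.67 + (29−23.33)²/23.33 = 7.7571
df = 2
p-value (upper-tail) = 0.02068
At α=0.01: p ≥ α → fail to reject H₀

reject H₀: no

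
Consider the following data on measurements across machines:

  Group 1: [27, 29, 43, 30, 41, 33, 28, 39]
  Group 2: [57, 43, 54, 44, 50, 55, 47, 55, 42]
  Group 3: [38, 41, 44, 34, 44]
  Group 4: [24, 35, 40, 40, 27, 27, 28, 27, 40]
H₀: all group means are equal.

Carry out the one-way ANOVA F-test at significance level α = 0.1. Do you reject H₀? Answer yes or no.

Group means [33.75, 49.67, 40.20, 32.00], grand mean 38.903
SSB = Σnᵢ(x̄ᵢ−x̄)² = 1692.410; SSW = ΣΣ(x−x̄ᵢ)² = 982.300
MSB = 1692.410/3 = 564.1366; MSW = 982.300/27 = 36.3815
F = MSB/MSW = 15.5061
df = (3, 27)
p-value (upper-tail) = 0.00000
At α=0.1: p < α → reject H₀

reject H₀: yes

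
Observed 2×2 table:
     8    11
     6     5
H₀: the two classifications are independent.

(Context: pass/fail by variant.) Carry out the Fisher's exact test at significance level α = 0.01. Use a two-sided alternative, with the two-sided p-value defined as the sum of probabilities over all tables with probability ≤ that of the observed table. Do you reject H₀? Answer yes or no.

reject H₀: no

Margins: r₁=19, r₂=11, c₁=14, c₂=16, n=30
p_obs = C(19,8)·C(11,6)/C(30,14); sum pmf over tables with pmf ≤ p_obs
p-value (two-sided) = 0.70652
At α=0.01: p ≥ α → fail to reject H₀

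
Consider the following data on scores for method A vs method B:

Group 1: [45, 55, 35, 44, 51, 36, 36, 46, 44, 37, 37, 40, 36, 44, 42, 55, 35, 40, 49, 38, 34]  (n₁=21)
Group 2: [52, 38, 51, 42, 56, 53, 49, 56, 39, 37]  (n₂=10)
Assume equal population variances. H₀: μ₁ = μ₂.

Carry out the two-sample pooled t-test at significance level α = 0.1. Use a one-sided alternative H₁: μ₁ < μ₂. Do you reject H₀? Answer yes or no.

x̄₁=41.857, s₁=6.514, n₁=21
x̄₂=47.300, s₂=7.543, n₂=10
s_p² = [20·6.514² + 9·7.543²]/29 = 46.9197
SE = √(s_p²·(1/21+1/10)) = 2.6318
t = (41.857−47.300)/2.6318 = -2.0681
df = 29
p-value (one-sided, H₁ less) = 0.02382
At α=0.1: p < α → reject H₀

reject H₀: yes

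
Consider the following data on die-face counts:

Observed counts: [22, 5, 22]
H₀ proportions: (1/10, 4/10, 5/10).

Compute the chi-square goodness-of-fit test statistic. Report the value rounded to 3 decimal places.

test statistic = 70.806

n = 49; E_i = n·p_i = [4.90, 19.60, 24.50]
χ² = (22−4.90)²/4.90 + (5−19.60)²/19.60 + (22−24.50)²/24.50 = 70.8061
df = 2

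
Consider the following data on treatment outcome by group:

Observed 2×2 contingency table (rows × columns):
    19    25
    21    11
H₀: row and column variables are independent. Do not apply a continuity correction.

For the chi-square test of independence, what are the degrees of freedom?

df = (r−1)(c−1) = (2−1)·(2−1) = 1

degrees of freedom = 1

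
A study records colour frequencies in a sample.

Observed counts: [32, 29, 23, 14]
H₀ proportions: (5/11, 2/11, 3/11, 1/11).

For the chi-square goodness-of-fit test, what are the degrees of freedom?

df = k − 1 = 4 − 1 = 3

degrees of freedom = 3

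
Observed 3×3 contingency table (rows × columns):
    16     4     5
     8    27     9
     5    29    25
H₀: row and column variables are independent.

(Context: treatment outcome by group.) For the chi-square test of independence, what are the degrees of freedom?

degrees of freedom = 4

df = (r−1)(c−1) = (3−1)·(3−1) = 4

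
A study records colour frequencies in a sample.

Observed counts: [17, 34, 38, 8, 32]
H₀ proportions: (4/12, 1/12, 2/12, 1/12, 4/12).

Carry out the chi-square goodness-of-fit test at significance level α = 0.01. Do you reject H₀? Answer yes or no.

n = 129; E_i = n·p_i = [43.00, 10.75, 21.50, 10.75, 43.00]
χ² = (17−43.00)²/43.00 + (34−10.75)²/10.75 + (38−21.50)²/21.50 + (8−10.75)²/10.75 + (32−43.00)²/43.00 = 82.1860
df = 4
p-value (upper-tail) = 0.00000
At α=0.01: p < α → reject H₀

reject H₀: yes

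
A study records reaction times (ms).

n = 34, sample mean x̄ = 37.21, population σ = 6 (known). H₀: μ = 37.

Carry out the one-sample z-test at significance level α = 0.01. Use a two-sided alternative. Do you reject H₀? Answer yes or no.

reject H₀: no

SE = σ/√n = 6/√34 = 1.0290
z = (x̄−μ₀)/SE = (37.21−37)/1.0290 = 0.2041
p-value (two-sided) = 0.83829
At α=0.01: p ≥ α → fail to reject H₀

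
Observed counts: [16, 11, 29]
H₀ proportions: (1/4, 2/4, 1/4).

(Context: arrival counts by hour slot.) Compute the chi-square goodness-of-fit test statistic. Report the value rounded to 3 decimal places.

test statistic = 26.679

n = 56; E_i = n·p_i = [14.00, 28.00, 14.00]
χ² = (16−14.00)²/14.00 + (11−28.00)²/28.00 + (29−14.00)²/14.00 = 26.6786
df = 2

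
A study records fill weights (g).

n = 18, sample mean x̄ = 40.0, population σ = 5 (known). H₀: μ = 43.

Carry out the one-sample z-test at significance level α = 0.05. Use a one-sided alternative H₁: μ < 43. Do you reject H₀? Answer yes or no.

SE = σ/√n = 5/√18 = 1.1785
z = (x̄−μ₀)/SE = (40.0−43)/1.1785 = -2.5456
p-value (one-sided, H₁ less) = 0.00545
At α=0.05: p < α → reject H₀

reject H₀: yes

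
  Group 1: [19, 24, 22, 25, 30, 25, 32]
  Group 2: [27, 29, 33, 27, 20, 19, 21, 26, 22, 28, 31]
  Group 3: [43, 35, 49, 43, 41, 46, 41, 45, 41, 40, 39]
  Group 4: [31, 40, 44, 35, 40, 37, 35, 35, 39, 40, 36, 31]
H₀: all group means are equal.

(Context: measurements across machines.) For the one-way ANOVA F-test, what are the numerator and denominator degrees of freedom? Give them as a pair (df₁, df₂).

k = 4 groups, N = 41 total
df = (k−1, N−k) = (4−1, 41−4) = (3, 37)

degrees of freedom = [3, 37]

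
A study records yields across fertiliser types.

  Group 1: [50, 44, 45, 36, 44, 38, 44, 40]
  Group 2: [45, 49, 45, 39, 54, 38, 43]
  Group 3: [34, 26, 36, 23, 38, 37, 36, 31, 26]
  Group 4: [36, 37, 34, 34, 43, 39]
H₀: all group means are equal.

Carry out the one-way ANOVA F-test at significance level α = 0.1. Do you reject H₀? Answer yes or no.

Group means [42.62, 44.71, 31.89, 37.17], grand mean 38.800
SSB = Σnᵢ(x̄ᵢ−x̄)² = 807.774; SSW = ΣΣ(x−x̄ᵢ)² = 633.026
MSB = 807.774/3 = 269.2581; MSW = 633.026/26 = 24.3471
F = MSB/MSW = 11.0591
df = (3, 26)
p-value (upper-tail) = 0.00007
At α=0.1: p < α → reject H₀

reject H₀: yes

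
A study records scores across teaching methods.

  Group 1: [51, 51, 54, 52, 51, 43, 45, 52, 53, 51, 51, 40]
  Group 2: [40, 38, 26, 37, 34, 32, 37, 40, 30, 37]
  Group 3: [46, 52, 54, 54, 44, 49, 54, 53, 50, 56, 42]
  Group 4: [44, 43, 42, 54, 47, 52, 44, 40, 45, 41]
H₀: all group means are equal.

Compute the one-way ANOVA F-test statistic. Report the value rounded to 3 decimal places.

test statistic = 24.989

Group means [49.50, 35.10, 50.36, 45.20], grand mean 45.372
SSB = Σnᵢ(x̄ᵢ−x̄)² = 1534.001; SSW = ΣΣ(x−x̄ᵢ)² = 798.045
MSB = 1534.001/3 = 511.3337; MSW = 798.045/39 = 20.4627
F = MSB/MSW = 24.9886
df = (3, 39)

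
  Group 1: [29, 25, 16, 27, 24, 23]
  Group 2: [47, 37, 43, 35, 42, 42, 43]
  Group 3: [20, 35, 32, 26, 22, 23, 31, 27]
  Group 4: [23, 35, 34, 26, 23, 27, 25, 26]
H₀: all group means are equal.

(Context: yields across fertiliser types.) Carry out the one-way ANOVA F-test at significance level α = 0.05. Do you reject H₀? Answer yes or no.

Group means [24.00, 41.29, 27.00, 27.38], grand mean 29.931
SSB = Σnᵢ(x̄ᵢ−x̄)² = 1234.558; SSW = ΣΣ(x−x̄ᵢ)² = 543.304
MSB = 1234.558/3 = 411.5195; MSW = 543.304/25 = 21.7321
F = MSB/MSW = 18.9360
df = (3, 25)
p-value (upper-tail) = 0.00000
At α=0.05: p < α → reject H₀

reject H₀: yes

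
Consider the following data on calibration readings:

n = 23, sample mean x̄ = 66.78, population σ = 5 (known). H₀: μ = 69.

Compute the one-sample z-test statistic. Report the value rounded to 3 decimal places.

test statistic = -2.129

SE = σ/√n = 5/√23 = 1.0426
z = (x̄−μ₀)/SE = (66.78−69)/1.0426 = -2.1293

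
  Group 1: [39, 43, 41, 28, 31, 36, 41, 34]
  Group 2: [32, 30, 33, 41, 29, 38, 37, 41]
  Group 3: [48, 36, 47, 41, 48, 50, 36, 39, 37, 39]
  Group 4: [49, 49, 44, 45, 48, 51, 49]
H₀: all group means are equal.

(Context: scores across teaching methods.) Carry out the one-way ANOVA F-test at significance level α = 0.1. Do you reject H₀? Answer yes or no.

reject H₀: yes

Group means [36.62, 35.12, 42.10, 47.86], grand mean 40.303
SSB = Σnᵢ(x̄ᵢ−x̄)² = 754.463; SSW = ΣΣ(x−x̄ᵢ)² = 670.507
MSB = 754.463/3 = 251.4875; MSW = 670.507/29 = 23.1209
F = MSB/MSW = 10.8770
df = (3, 29)
p-value (upper-tail) = 0.00006
At α=0.1: p < α → reject H₀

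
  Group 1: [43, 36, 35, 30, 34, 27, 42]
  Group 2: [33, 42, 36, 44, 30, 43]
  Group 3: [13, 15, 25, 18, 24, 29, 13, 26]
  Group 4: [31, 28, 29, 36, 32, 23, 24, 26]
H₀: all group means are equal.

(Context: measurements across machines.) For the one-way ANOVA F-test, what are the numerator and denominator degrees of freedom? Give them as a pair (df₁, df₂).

degrees of freedom = [3, 25]

k = 4 groups, N = 29 total
df = (k−1, N−k) = (4−1, 29−4) = (3, 25)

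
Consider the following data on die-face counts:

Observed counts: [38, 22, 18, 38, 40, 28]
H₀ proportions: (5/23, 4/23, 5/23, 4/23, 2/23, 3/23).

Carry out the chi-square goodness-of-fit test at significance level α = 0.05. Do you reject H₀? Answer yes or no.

reject H₀: yes

n = 184; E_i = n·p_i = [40.00, 32.00, 40.00, 32.00, 16.00, 24.00]
χ² = (38−40.00)²/40.00 + (22−32.00)²/32.00 + (18−40.00)²/40.00 + (38−32.00)²/32.00 + (40−16.00)²/16.00 + (28−24.00)²/24.00 = 53.1167
df = 5
p-value (upper-tail) = 0.00000
At α=0.05: p < α → reject H₀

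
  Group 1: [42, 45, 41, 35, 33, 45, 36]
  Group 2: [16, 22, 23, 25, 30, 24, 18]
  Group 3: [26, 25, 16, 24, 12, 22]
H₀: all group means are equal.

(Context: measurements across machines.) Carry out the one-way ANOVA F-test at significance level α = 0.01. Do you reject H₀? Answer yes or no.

reject H₀: yes

Group means [39.57, 22.57, 20.83], grand mean 28.000
SSB = Σnᵢ(x̄ᵢ−x̄)² = 1451.738; SSW = ΣΣ(x−x̄ᵢ)² = 428.262
MSB = 1451.738/2 = 725.8690; MSW = 428.262/17 = 25.1919
F = MSB/MSW = 28.8136
df = (2, 17)
p-value (upper-tail) = 0.00000
At α=0.01: p < α → reject H₀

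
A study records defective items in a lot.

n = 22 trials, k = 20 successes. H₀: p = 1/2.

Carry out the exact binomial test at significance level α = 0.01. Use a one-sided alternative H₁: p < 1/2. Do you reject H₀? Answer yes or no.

Exact binomial: n=22, k=20, p₀=1/2=0.5000
P(X≤20) from Σ C(n,i)·p₀^i·(1−p₀)^(n−i)
p-value (one-sided, H₁ less) = 0.99999
At α=0.01: p ≥ α → fail to reject H₀

reject H₀: no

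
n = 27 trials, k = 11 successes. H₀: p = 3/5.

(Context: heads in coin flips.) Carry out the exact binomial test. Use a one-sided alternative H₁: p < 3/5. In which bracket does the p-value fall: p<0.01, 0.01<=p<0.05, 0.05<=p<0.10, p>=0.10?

Exact binomial: n=27, k=11, p₀=3/5=0.6000
P(X≤11) from Σ C(n,i)·p₀^i·(1−p₀)^(n−i)
p-value (one-sided, H₁ less) = 0.03370
→ bracket: 0.01<=p<0.05

p-value bracket: 0.01<=p<0.05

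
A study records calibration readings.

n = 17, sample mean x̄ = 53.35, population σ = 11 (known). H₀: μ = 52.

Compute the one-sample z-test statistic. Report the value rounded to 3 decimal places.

test statistic = 0.506

SE = σ/√n = 11/√17 = 2.6679
z = (x̄−μ₀)/SE = (53.35−52)/2.6679 = 0.5060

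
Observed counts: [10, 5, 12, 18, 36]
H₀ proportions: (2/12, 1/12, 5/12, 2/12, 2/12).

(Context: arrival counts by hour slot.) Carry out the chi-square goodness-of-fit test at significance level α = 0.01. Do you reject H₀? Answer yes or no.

reject H₀: yes

n = 81; E_i = n·p_i = [13.50, 6.75, 33.75, 13.50, 13.50]
χ² = (10−13.50)²/13.50 + (5−6.75)²/6.75 + (12−33.75)²/33.75 + (18−13.50)²/13.50 + (36−13.50)²/13.50 = 54.3778
df = 4
p-value (upper-tail) = 0.00000
At α=0.01: p < α → reject H₀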